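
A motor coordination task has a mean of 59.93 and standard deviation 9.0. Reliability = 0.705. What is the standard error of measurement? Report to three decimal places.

SEM = SD · √(1 − ρ) = 9.0 × √0.295 = 9.0 × 0.5431 = 4.8883

4.888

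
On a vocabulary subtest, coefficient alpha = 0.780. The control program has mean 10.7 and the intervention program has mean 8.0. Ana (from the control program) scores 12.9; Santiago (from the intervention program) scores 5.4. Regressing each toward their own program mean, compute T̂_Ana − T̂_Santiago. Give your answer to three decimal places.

T̂_Ana = 0.780(12.9) + 0.220(10.7) = 12.41600
T̂_Santiago = 0.780(5.4) + 0.220(8.0) = 5.97200
Difference = 12.41600 − 5.97200 = 6.44400

6.444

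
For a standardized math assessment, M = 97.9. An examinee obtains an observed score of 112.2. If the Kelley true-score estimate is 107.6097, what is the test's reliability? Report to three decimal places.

T̂ = ρX + (1 − ρ)μ  ⇒  T̂ − μ = ρ(X − μ)
ρ = (T̂ − μ)/(X − μ) = (107.6097 − 97.9) / (112.2 − 97.9) = 9.7097 / 14.3 = 0.67900

0.679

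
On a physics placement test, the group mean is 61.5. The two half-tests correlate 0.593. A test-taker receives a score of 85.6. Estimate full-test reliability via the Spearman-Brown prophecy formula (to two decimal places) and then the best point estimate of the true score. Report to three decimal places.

79.334

Spearman-Brown: ρ = 2r/(1 + r) = 2(0.593)/(1 + 0.593) = 1.1860/1.593 = 0.7445 → 0.74
Regress the observed score toward the mean by the unreliability: T̂ = 0.74·85.6 + 0.26·61.5 = 63.344 + 15.990 = 79.3340.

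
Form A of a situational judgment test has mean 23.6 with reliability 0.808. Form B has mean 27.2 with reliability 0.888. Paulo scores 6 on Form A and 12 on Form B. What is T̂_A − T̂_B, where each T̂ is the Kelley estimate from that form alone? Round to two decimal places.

-4.32

T̂_A = 0.808(6) + 0.192(23.6) = 9.3792
T̂_B = 0.888(12) + 0.112(27.2) = 13.7024
T̂_A − T̂_B = -4.3232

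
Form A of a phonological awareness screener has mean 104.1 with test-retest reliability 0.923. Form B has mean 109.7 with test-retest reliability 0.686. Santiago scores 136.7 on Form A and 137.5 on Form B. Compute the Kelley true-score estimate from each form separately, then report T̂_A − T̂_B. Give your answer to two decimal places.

T̂_A = 0.923(136.7) + 0.077(104.1) = 134.1898
T̂_B = 0.686(137.5) + 0.314(109.7) = 128.7708
T̂_A − T̂_B = 5.4190

5.42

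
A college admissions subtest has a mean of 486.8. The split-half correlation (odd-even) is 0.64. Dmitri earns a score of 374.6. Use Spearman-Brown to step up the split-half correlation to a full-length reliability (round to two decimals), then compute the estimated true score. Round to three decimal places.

Spearman-Brown: ρ = 2r/(1 + r) = 2(0.64)/(1 + 0.64) = 1.280/1.64 = 0.7805 → 0.78
T̂ = 0.78(374.6) + 0.22(486.8) = 292.188 + 107.096 = 399.2840 → 399.284

399.284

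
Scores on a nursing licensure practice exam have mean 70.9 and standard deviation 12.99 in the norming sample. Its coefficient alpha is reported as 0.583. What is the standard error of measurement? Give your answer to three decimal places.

8.388

SEM = SD · √(1 − ρ) = 12.99 × √0.417 = 12.99 × 0.6458 = 8.3884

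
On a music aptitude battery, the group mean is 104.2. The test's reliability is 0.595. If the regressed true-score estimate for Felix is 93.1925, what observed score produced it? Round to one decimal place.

85.7

T̂ = ρX + (1 − ρ)μ  ⇒  X = (T̂ − (1 − ρ)μ) / ρ
X = (93.1925 − 0.405 × 104.2) / 0.595 = (93.1925 − 42.2010) / 0.595 = 50.9915 / 0.595 = 85.700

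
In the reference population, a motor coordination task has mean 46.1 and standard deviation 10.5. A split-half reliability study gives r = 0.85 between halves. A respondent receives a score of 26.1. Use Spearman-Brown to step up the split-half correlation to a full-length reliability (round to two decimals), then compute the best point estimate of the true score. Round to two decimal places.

Spearman-Brown: ρ = 2r/(1 + r) = 2(0.85)/(1 + 0.85) = 1.700/1.85 = 0.9189 → 0.92
T̂ = 0.92(26.1) + 0.08(46.1) = 24.012 + 3.688 = 27.700 → 27.70

27.70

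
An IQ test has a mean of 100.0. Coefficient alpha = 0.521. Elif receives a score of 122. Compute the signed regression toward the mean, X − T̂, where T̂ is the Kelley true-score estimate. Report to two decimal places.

10.54

T̂ = 0.521(122) + 0.479(100.0) = 63.562 + 47.9000 = 111.4620 → 111.462
X − T̂ = 122 − 111.462 = 10.538 → 10.54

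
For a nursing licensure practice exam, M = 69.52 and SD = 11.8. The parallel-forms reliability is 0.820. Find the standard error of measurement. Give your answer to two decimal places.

5.01

SEM = SD · √(1 − ρ) = 11.8 × √0.180 = 11.8 × 0.4243 = 5.006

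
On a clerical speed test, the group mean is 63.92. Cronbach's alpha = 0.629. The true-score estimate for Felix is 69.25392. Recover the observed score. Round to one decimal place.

72.4

T̂ = ρX + (1 − ρ)μ  ⇒  X = (T̂ − (1 − ρ)μ) / ρ
X = (69.25392 − 0.371 × 63.92) / 0.629 = (69.25392 − 23.71432) / 0.629 = 45.53960 / 0.629 = 72.400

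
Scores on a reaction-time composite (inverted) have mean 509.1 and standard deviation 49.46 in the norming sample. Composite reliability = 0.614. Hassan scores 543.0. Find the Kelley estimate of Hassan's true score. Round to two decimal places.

529.91

T̂ = 0.614(543.0) + 0.386(509.1) = 333.4020 + 196.5126 = 529.915 → 529.91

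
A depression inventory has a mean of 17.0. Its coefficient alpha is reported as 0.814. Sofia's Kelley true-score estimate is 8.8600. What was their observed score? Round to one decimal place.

T̂ = ρX + (1 − ρ)μ  ⇒  X = (T̂ − (1 − ρ)μ) / ρ
X = (8.8600 − 0.186 × 17.0) / 0.814 = (8.8600 − 3.1620) / 0.814 = 5.6980 / 0.814 = 7.000

7.0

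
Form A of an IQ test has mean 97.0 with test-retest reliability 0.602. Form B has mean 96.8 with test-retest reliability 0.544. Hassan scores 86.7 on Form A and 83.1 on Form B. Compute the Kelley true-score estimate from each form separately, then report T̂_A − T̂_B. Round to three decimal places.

1.452

T̂_A = 0.602(86.7) + 0.398(97.0) = 90.79940
T̂_B = 0.544(83.1) + 0.456(96.8) = 89.34720
T̂_A − T̂_B = 1.45220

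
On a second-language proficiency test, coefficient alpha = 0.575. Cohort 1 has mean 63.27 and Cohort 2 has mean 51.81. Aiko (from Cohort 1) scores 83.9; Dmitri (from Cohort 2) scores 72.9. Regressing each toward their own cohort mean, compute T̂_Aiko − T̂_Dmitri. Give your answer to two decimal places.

T̂_Aiko = 0.575(83.9) + 0.425(63.27) = 75.1322
T̂_Dmitri = 0.575(72.9) + 0.425(51.81) = 63.9368
Difference = 75.1322 − 63.9368 = 11.1955

11.20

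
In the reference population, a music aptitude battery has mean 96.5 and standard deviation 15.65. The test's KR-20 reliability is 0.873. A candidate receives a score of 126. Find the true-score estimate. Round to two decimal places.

122.25

T̂ = 0.873(126) + 0.127(96.5) = 109.998 + 12.2555 = 122.254 → 122.25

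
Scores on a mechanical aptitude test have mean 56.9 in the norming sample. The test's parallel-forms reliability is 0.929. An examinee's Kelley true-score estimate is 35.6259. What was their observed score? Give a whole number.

T̂ = ρX + (1 − ρ)μ  ⇒  X = (T̂ − (1 − ρ)μ) / ρ
X = (35.6259 − 0.071 × 56.9) / 0.929 = (35.6259 − 4.0399) / 0.929 = 31.5860 / 0.929 = 34.00

34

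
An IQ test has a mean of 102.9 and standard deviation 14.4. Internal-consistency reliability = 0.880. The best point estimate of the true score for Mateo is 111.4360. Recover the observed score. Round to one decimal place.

T̂ = ρX + (1 − ρ)μ  ⇒  X = (T̂ − (1 − ρ)μ) / ρ
X = (111.4360 − 0.120 × 102.9) / 0.880 = (111.4360 − 12.3480) / 0.880 = 99.0880 / 0.880 = 112.600

112.6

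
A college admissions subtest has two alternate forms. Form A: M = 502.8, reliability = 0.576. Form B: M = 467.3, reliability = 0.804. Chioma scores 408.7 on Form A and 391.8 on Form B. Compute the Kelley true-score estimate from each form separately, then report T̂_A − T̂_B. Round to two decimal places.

T̂_A = 0.576(408.7) + 0.424(502.8) = 448.5984
T̂_B = 0.804(391.8) + 0.196(467.3) = 406.5980
T̂_A − T̂_B = 42.0004

42.00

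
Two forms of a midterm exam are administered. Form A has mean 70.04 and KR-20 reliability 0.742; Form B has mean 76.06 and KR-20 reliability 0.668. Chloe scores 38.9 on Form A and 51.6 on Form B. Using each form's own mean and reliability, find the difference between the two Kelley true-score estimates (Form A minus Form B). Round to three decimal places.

T̂_A = 0.742(38.9) + 0.258(70.04) = 46.93412
T̂_B = 0.668(51.6) + 0.332(76.06) = 59.72072
T̂_A − T̂_B = -12.78660

-12.787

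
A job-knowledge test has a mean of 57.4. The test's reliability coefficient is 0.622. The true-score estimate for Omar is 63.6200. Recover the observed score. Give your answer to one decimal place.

T̂ = ρX + (1 − ρ)μ  ⇒  X = (T̂ − (1 − ρ)μ) / ρ
X = (63.6200 − 0.378 × 57.4) / 0.622 = (63.6200 − 21.6972) / 0.622 = 41.9228 / 0.622 = 67.400

67.4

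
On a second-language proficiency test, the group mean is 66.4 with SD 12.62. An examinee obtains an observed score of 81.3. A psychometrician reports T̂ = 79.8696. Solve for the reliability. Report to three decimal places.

0.904

T̂ = ρX + (1 − ρ)μ  ⇒  T̂ − μ = ρ(X − μ)
ρ = (T̂ − μ)/(X − μ) = (79.8696 − 66.4) / (81.3 − 66.4) = 13.4696 / 14.9 = 0.90400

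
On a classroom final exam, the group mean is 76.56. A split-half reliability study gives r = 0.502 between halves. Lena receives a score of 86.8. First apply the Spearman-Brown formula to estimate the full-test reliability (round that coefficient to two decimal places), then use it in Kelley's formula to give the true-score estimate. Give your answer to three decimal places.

83.421

Spearman-Brown: ρ = 2r/(1 + r) = 2(0.502)/(1 + 0.502) = 1.0040/1.502 = 0.6684 → 0.67
T̂ = 0.67(86.8) + 0.33(76.56) = 58.156 + 25.2648 = 83.4208 → 83.421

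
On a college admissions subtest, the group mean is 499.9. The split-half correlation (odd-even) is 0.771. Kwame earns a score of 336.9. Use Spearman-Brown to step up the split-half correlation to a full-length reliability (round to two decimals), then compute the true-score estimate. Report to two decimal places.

358.09

Spearman-Brown: ρ = 2r/(1 + r) = 2(0.771)/(1 + 0.771) = 1.5420/1.771 = 0.8707 → 0.87
Weight the observed score by reliability and the mean by (1 − reliability): T̂ = 0.87·336.9 + 0.13·499.9 = 293.103 + 64.987 = 358.090.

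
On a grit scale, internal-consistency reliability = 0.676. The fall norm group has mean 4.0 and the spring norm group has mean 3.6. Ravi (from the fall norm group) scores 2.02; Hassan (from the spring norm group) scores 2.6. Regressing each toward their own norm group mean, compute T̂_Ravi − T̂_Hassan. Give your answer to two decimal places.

-0.26

T̂_Ravi = 0.676(2.02) + 0.324(4.0) = 2.6615
T̂_Hassan = 0.676(2.6) + 0.324(3.6) = 2.9240
Difference = 2.6615 − 2.9240 = -0.2625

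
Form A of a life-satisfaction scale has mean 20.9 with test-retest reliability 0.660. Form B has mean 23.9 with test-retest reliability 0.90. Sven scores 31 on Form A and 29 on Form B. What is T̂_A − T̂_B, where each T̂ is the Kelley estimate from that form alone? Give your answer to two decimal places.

-0.92

T̂_A = 0.660(31) + 0.340(20.9) = 27.5660
T̂_B = 0.90(29) + 0.10(23.9) = 28.4900
T̂_A − T̂_B = -0.9240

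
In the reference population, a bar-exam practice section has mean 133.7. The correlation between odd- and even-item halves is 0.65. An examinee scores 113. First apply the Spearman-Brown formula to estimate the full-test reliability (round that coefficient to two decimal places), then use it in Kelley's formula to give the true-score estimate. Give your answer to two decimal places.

Spearman-Brown: ρ = 2r/(1 + r) = 2(0.65)/(1 + 0.65) = 1.300/1.65 = 0.7879 → 0.79
Weight the observed score by reliability and the mean by (1 − reliability): T̂ = 0.79·113 + 0.21·133.7 = 89.27 + 28.077 = 117.347.

117.35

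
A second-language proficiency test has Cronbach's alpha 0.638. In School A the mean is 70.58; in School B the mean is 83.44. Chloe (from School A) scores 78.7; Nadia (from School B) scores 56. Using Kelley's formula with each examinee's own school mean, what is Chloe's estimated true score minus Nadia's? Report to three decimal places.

T̂_Chloe = 0.638(78.7) + 0.362(70.58) = 75.76056
T̂_Nadia = 0.638(56) + 0.362(83.44) = 65.93328
Difference = 75.76056 − 65.93328 = 9.82728

9.827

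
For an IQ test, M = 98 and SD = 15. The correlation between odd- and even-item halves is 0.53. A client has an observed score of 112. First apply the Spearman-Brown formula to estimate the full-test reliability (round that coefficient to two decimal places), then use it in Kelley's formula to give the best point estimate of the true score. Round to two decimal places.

Spearman-Brown: ρ = 2r/(1 + r) = 2(0.53)/(1 + 0.53) = 1.060/1.53 = 0.6928 → 0.69
T̂ = ρX + (1 − ρ)μ
  = 0.69 × 112 + 0.31 × 98
  = 77.28 + 30.38
  = 107.660
  ≈ 107.66

107.66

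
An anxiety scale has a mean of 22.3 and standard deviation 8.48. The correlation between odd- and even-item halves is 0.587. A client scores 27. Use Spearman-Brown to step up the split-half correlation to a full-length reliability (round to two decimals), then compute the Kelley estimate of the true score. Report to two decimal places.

Spearman-Brown: ρ = 2r/(1 + r) = 2(0.587)/(1 + 0.587) = 1.1740/1.587 = 0.7398 → 0.74
T̂ = 0.74(27) + 0.26(22.3) = 19.98 + 5.798 = 25.778 → 25.78

25.78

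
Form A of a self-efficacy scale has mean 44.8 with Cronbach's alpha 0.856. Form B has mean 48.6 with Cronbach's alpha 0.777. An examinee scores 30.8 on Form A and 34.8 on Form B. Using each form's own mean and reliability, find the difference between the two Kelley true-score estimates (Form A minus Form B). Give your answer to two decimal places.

T̂_A = 0.856(30.8) + 0.144(44.8) = 32.8160
T̂_B = 0.777(34.8) + 0.223(48.6) = 37.8774
T̂_A − T̂_B = -5.0614

-5.06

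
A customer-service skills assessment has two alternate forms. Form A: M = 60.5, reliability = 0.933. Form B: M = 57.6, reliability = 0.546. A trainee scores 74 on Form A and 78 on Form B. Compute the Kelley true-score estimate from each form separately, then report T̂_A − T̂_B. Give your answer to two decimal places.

4.36

T̂_A = 0.933(74) + 0.067(60.5) = 73.0955
T̂_B = 0.546(78) + 0.454(57.6) = 68.7384
T̂_A − T̂_B = 4.3571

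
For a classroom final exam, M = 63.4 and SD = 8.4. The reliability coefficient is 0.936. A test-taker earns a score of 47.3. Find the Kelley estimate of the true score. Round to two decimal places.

T̂ = ρX + (1 − ρ)μ
  = 0.936 × 47.3 + 0.064 × 63.4
  = 44.2728 + 4.0576
  = 48.330
  ≈ 48.33

48.33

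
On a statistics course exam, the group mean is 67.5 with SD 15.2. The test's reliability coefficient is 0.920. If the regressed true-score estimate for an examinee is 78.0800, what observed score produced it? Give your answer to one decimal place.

T̂ = ρX + (1 − ρ)μ  ⇒  X = (T̂ − (1 − ρ)μ) / ρ
X = (78.0800 − 0.080 × 67.5) / 0.920 = (78.0800 − 5.4000) / 0.920 = 72.6800 / 0.920 = 79.000

79.0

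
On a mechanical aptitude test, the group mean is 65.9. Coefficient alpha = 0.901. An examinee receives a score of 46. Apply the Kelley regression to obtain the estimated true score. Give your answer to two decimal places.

47.97

T̂ = ρX + (1 − ρ)μ
  = 0.901 × 46 + 0.099 × 65.9
  = 41.446 + 6.5241
  = 47.970
  ≈ 47.97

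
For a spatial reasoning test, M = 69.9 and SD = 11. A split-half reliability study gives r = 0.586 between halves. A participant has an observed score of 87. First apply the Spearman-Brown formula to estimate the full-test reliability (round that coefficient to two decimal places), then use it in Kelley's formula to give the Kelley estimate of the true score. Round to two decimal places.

82.55

Spearman-Brown: ρ = 2r/(1 + r) = 2(0.586)/(1 + 0.586) = 1.1720/1.586 = 0.7390 → 0.74
T̂ = ρX + (1 − ρ)μ
  = 0.74 × 87 + 0.26 × 69.9
  = 64.38 + 18.174
  = 82.554
  ≈ 82.55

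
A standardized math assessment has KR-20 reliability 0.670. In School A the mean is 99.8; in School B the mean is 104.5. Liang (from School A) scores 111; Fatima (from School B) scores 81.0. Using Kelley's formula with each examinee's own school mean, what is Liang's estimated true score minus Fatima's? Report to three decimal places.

18.549

T̂_Liang = 0.670(111) + 0.330(99.8) = 107.30400
T̂_Fatima = 0.670(81.0) + 0.330(104.5) = 88.75500
Difference = 107.30400 − 88.75500 = 18.54900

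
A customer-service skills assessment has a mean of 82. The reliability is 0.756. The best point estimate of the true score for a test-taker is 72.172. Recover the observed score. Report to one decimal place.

T̂ = ρX + (1 − ρ)μ  ⇒  X = (T̂ − (1 − ρ)μ) / ρ
X = (72.172 − 0.244 × 82) / 0.756 = (72.172 − 20.008) / 0.756 = 52.164 / 0.756 = 69.000

69.0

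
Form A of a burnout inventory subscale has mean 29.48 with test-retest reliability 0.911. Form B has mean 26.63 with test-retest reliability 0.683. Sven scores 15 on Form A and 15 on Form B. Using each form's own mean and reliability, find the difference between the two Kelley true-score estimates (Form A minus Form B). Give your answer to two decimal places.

-2.40

T̂_A = 0.911(15) + 0.089(29.48) = 16.2887
T̂_B = 0.683(15) + 0.317(26.63) = 18.6867
T̂_A − T̂_B = -2.3980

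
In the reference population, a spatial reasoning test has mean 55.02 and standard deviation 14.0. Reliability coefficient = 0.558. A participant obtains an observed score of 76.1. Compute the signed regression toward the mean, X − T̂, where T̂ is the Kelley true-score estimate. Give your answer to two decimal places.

Kelley's formula gives T̂ = 0.558·76.1 + 0.442·55.02 = 42.4638 + 24.31884 = 66.7826.
X − T̂ = 76.1 − 66.783 = 9.317 → 9.32

9.32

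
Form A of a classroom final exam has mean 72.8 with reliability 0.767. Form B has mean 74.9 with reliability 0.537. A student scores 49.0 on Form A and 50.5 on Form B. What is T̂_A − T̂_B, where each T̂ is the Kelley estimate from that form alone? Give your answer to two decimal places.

-7.25

T̂_A = 0.767(49.0) + 0.233(72.8) = 54.5454
T̂_B = 0.537(50.5) + 0.463(74.9) = 61.7972
T̂_A − T̂_B = -7.2518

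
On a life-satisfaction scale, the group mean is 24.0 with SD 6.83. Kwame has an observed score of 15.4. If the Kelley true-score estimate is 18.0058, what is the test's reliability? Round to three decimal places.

0.697

T̂ = ρX + (1 − ρ)μ  ⇒  T̂ − μ = ρ(X − μ)
ρ = (T̂ − μ)/(X − μ) = (18.0058 − 24.0) / (15.4 − 24.0) = -5.9942 / -8.6 = 0.69700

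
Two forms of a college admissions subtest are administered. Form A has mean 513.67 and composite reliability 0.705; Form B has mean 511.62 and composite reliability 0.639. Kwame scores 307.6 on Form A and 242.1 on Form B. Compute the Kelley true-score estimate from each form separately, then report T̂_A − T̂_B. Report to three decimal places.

28.994

T̂_A = 0.705(307.6) + 0.295(513.67) = 368.39065
T̂_B = 0.639(242.1) + 0.361(511.62) = 339.39672
T̂_A − T̂_B = 28.99393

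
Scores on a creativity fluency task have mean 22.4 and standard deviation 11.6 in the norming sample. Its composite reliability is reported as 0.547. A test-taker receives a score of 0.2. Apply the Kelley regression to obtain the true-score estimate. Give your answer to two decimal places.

Kelley's formula gives T̂ = 0.547·0.2 + 0.453·22.4 = 0.1094 + 10.1472 = 10.257.

10.26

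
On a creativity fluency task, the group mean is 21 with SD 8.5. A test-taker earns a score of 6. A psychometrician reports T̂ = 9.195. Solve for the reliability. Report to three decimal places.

T̂ = ρX + (1 − ρ)μ  ⇒  T̂ − μ = ρ(X − μ)
ρ = (T̂ − μ)/(X − μ) = (9.195 − 21) / (6 − 21) = -11.805 / -15.0 = 0.78700

0.787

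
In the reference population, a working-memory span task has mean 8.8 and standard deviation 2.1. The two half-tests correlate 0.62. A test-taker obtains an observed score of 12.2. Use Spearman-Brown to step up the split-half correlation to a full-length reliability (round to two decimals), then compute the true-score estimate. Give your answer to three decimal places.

Spearman-Brown: ρ = 2r/(1 + r) = 2(0.62)/(1 + 0.62) = 1.240/1.62 = 0.7654 → 0.77
T̂ = ρX + (1 − ρ)μ
  = 0.77 × 12.2 + 0.23 × 8.8
  = 9.394 + 2.024
  = 11.4180
  ≈ 11.418

11.418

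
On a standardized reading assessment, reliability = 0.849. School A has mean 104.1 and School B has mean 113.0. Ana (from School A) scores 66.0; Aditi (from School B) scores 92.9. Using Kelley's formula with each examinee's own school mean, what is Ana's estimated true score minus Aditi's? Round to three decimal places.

T̂_Ana = 0.849(66.0) + 0.151(104.1) = 71.75310
T̂_Aditi = 0.849(92.9) + 0.151(113.0) = 95.93510
Difference = 71.75310 − 95.93510 = -24.18200

-24.182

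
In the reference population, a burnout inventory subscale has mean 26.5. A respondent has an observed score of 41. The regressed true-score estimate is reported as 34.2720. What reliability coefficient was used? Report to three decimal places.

0.536

T̂ = ρX + (1 − ρ)μ  ⇒  T̂ − μ = ρ(X − μ)
ρ = (T̂ − μ)/(X − μ) = (34.2720 − 26.5) / (41 − 26.5) = 7.7720 / 14.5 = 0.53600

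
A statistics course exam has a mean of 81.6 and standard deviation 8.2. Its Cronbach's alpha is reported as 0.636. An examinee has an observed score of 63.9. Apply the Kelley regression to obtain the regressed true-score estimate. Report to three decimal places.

Kelley's formula gives T̂ = 0.636·63.9 + 0.364·81.6 = 40.6404 + 29.7024 = 70.3428.

70.343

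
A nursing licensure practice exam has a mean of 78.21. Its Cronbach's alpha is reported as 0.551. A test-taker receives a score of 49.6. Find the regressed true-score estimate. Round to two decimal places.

T̂ = ρX + (1 − ρ)μ
  = 0.551 × 49.6 + 0.449 × 78.21
  = 27.3296 + 35.11629
  = 62.446
  ≈ 62.45

62.45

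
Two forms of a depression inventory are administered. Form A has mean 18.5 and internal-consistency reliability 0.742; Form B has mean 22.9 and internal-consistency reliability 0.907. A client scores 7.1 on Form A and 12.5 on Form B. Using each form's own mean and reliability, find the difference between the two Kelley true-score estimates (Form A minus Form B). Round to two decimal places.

-3.43

T̂_A = 0.742(7.1) + 0.258(18.5) = 10.0412
T̂_B = 0.907(12.5) + 0.093(22.9) = 13.4672
T̂_A − T̂_B = -3.4260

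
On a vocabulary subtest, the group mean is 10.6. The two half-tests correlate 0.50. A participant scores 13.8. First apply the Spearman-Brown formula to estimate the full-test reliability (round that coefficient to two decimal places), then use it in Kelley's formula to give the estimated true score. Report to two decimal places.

Spearman-Brown: ρ = 2r/(1 + r) = 2(0.50)/(1 + 0.50) = 1.000/1.50 = 0.6667 → 0.67
Kelley's formula gives T̂ = 0.67·13.8 + 0.33·10.6 = 9.246 + 3.498 = 12.744.

12.74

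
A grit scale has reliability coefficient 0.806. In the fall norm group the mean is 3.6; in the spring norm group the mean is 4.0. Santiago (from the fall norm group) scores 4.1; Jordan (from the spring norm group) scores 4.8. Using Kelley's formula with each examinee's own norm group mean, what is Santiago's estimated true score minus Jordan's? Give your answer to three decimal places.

-0.642

T̂_Santiago = 0.806(4.1) + 0.194(3.6) = 4.00300
T̂_Jordan = 0.806(4.8) + 0.194(4.0) = 4.64480
Difference = 4.00300 − 4.64480 = -0.64180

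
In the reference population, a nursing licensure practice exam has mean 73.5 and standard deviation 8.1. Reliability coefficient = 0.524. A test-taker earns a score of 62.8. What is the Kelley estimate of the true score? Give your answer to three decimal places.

67.893

T̂ = 0.524(62.8) + 0.476(73.5) = 32.9072 + 34.9860 = 67.8932 → 67.893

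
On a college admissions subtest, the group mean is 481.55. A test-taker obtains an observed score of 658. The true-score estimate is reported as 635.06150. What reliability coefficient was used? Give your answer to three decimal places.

T̂ = ρX + (1 − ρ)μ  ⇒  T̂ − μ = ρ(X − μ)
ρ = (T̂ − μ)/(X − μ) = (635.06150 − 481.55) / (658 − 481.55) = 153.51150 / 176.45 = 0.87000

0.870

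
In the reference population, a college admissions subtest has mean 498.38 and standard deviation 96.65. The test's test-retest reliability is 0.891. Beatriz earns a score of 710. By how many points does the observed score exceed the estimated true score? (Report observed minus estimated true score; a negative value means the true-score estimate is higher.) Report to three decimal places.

23.067

T̂ = 0.891(710) + 0.109(498.38) = 632.610 + 54.32342 = 686.93342 → 686.9334
X − T̂ = 710 − 686.9334 = 23.0666 → 23.067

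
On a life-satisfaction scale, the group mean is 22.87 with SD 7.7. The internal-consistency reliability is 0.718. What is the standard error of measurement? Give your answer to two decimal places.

4.09

SEM = SD · √(1 − ρ) = 7.7 × √0.282 = 7.7 × 0.5310 = 4.089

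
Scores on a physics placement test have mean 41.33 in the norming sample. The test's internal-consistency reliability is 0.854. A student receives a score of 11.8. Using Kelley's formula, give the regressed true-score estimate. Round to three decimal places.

16.111

Regress the observed score toward the mean by the unreliability: T̂ = 0.854·11.8 + 0.146·41.33 = 10.0772 + 6.03418 = 16.1114.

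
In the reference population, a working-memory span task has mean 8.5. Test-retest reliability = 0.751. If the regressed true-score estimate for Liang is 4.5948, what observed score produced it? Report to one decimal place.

3.3

T̂ = ρX + (1 − ρ)μ  ⇒  X = (T̂ − (1 − ρ)μ) / ρ
X = (4.5948 − 0.249 × 8.5) / 0.751 = (4.5948 − 2.1165) / 0.751 = 2.4783 / 0.751 = 3.300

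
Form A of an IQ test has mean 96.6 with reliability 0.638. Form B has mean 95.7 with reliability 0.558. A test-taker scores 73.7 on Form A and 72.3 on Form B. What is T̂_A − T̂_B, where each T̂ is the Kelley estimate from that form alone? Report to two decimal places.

-0.65

T̂_A = 0.638(73.7) + 0.362(96.6) = 81.9898
T̂_B = 0.558(72.3) + 0.442(95.7) = 82.6428
T̂_A − T̂_B = -0.6530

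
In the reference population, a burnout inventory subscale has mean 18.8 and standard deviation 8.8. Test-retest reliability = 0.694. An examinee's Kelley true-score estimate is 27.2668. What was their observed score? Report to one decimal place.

T̂ = ρX + (1 − ρ)μ  ⇒  X = (T̂ − (1 − ρ)μ) / ρ
X = (27.2668 − 0.306 × 18.8) / 0.694 = (27.2668 − 5.7528) / 0.694 = 21.5140 / 0.694 = 31.000

31.0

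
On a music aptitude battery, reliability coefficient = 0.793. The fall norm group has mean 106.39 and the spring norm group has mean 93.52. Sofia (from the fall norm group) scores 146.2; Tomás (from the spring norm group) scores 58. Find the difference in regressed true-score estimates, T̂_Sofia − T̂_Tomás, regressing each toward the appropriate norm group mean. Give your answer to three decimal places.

72.607

T̂_Sofia = 0.793(146.2) + 0.207(106.39) = 137.95933
T̂_Tomás = 0.793(58) + 0.207(93.52) = 65.35264
Difference = 137.95933 − 65.35264 = 72.60669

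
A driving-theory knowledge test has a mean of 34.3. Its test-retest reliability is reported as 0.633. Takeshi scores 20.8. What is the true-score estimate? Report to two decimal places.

Weight the observed score by reliability and the mean by (1 − reliability): T̂ = 0.633·20.8 + 0.367·34.3 = 13.1664 + 12.5881 = 25.755.

25.75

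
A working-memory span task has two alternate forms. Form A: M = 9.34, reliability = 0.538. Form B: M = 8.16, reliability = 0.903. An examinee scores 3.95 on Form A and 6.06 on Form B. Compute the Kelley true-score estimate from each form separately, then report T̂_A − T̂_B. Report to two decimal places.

0.18

T̂_A = 0.538(3.95) + 0.462(9.34) = 6.4402
T̂_B = 0.903(6.06) + 0.097(8.16) = 6.2637
T̂_A − T̂_B = 0.1765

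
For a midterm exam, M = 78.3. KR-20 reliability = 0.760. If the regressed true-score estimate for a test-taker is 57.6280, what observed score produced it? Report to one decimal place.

51.1

T̂ = ρX + (1 − ρ)μ  ⇒  X = (T̂ − (1 − ρ)μ) / ρ
X = (57.6280 − 0.240 × 78.3) / 0.760 = (57.6280 − 18.7920) / 0.760 = 38.8360 / 0.760 = 51.100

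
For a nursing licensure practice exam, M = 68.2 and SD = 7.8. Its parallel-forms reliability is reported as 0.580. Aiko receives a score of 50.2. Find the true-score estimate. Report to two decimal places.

Kelley's formula gives T̂ = 0.580·50.2 + 0.420·68.2 = 29.1160 + 28.6440 = 57.760.

57.76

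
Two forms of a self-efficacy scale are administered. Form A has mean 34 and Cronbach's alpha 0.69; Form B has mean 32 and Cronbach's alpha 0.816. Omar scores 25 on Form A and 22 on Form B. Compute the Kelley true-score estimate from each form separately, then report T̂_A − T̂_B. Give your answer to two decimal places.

T̂_A = 0.69(25) + 0.31(34) = 27.7900
T̂_B = 0.816(22) + 0.184(32) = 23.8400
T̂_A − T̂_B = 3.9500

3.95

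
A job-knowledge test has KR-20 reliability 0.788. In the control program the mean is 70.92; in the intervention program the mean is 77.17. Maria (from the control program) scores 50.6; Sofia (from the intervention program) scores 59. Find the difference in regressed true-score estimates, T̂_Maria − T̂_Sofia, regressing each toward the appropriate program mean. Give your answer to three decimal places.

T̂_Maria = 0.788(50.6) + 0.212(70.92) = 54.90784
T̂_Sofia = 0.788(59) + 0.212(77.17) = 62.85204
Difference = 54.90784 − 62.85204 = -7.94420

-7.944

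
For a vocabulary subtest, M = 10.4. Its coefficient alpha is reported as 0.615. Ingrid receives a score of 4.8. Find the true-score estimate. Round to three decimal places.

6.956

T̂ = ρX + (1 − ρ)μ
  = 0.615 × 4.8 + 0.385 × 10.4
  = 2.9520 + 4.0040
  = 6.9560
  ≈ 6.956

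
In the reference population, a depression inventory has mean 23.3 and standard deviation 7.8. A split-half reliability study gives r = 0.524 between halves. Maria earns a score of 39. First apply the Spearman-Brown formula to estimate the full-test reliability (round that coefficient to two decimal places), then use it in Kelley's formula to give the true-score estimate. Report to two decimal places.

Spearman-Brown: ρ = 2r/(1 + r) = 2(0.524)/(1 + 0.524) = 1.0480/1.524 = 0.6877 → 0.69
T̂ = ρX + (1 − ρ)μ
  = 0.69 × 39 + 0.31 × 23.3
  = 26.91 + 7.223
  = 34.133
  ≈ 34.13

34.13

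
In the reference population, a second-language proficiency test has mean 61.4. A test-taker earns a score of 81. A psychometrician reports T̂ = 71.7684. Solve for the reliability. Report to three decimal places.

0.529

T̂ = ρX + (1 − ρ)μ  ⇒  T̂ − μ = ρ(X − μ)
ρ = (T̂ − μ)/(X − μ) = (71.7684 − 61.4) / (81 − 61.4) = 10.3684 / 19.6 = 0.52900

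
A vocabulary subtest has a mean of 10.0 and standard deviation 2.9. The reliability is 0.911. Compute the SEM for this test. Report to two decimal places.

SEM = SD · √(1 − ρ) = 2.9 × √0.089 = 2.9 × 0.2983 = 0.865

0.87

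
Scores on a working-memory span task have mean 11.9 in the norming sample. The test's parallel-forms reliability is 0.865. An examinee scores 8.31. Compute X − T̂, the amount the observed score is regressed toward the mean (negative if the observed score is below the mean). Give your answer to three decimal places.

-0.485

Weight the observed score by reliability and the mean by (1 − reliability): T̂ = 0.865·8.31 + 0.135·11.9 = 7.18815 + 1.6065 = 8.79465.
X − T̂ = 8.31 − 8.7947 = -0.4847 → -0.485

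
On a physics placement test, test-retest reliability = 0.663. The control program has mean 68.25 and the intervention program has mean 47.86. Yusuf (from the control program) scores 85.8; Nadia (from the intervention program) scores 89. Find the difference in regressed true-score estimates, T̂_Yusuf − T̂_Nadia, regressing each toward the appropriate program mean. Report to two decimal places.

T̂_Yusuf = 0.663(85.8) + 0.337(68.25) = 79.8856
T̂_Nadia = 0.663(89) + 0.337(47.86) = 75.1358
Difference = 79.8856 − 75.1358 = 4.7498

4.75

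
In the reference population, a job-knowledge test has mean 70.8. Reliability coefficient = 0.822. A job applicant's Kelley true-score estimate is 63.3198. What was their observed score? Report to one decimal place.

T̂ = ρX + (1 − ρ)μ  ⇒  X = (T̂ − (1 − ρ)μ) / ρ
X = (63.3198 − 0.178 × 70.8) / 0.822 = (63.3198 − 12.6024) / 0.822 = 50.7174 / 0.822 = 61.700

61.7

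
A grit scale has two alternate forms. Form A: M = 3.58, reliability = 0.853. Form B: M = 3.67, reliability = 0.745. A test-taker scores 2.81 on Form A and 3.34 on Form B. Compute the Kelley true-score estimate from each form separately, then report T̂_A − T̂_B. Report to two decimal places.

T̂_A = 0.853(2.81) + 0.147(3.58) = 2.9232
T̂_B = 0.745(3.34) + 0.255(3.67) = 3.4241
T̂_A − T̂_B = -0.5010

-0.50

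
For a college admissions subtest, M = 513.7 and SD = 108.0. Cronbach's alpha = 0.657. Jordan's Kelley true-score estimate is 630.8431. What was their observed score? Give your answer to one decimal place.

T̂ = ρX + (1 − ρ)μ  ⇒  X = (T̂ − (1 − ρ)μ) / ρ
X = (630.8431 − 0.343 × 513.7) / 0.657 = (630.8431 − 176.1991) / 0.657 = 454.6440 / 0.657 = 692.000

692.0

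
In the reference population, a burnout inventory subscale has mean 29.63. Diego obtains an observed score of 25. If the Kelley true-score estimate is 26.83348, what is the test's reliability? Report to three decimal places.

0.604

T̂ = ρX + (1 − ρ)μ  ⇒  T̂ − μ = ρ(X − μ)
ρ = (T̂ − μ)/(X − μ) = (26.83348 − 29.63) / (25 − 29.63) = -2.79652 / -4.63 = 0.60400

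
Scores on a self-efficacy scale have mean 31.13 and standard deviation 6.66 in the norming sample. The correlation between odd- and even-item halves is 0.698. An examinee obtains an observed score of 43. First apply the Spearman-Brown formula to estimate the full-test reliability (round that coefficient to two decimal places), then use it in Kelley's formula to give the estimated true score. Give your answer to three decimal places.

40.863

Spearman-Brown: ρ = 2r/(1 + r) = 2(0.698)/(1 + 0.698) = 1.3960/1.698 = 0.8221 → 0.82
T̂ = ρX + (1 − ρ)μ
  = 0.82 × 43 + 0.18 × 31.13
  = 35.26 + 5.6034
  = 40.8634
  ≈ 40.863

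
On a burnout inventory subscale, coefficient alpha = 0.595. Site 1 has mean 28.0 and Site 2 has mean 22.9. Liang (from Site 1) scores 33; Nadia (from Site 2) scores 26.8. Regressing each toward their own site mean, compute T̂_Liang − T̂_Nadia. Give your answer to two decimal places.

5.75

T̂_Liang = 0.595(33) + 0.405(28.0) = 30.9750
T̂_Nadia = 0.595(26.8) + 0.405(22.9) = 25.2205
Difference = 30.9750 − 25.2205 = 5.7545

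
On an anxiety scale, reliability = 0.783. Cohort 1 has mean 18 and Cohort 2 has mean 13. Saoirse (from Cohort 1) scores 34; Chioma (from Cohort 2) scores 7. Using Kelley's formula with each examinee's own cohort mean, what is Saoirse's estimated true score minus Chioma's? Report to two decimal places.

22.23

T̂_Saoirse = 0.783(34) + 0.217(18) = 30.5280
T̂_Chioma = 0.783(7) + 0.217(13) = 8.3020
Difference = 30.5280 − 8.3020 = 22.2260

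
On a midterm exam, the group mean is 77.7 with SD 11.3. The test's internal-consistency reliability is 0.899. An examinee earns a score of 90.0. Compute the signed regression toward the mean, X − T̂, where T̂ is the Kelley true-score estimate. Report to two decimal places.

Kelley's formula gives T̂ = 0.899·90.0 + 0.101·77.7 = 80.9100 + 7.8477 = 88.7577.
X − T̂ = 90.0 − 88.758 = 1.242 → 1.24

1.24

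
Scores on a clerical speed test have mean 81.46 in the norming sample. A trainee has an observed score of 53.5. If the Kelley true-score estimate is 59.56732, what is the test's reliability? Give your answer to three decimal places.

0.783

T̂ = ρX + (1 − ρ)μ  ⇒  T̂ − μ = ρ(X − μ)
ρ = (T̂ − μ)/(X − μ) = (59.56732 − 81.46) / (53.5 − 81.46) = -21.89268 / -27.96 = 0.78300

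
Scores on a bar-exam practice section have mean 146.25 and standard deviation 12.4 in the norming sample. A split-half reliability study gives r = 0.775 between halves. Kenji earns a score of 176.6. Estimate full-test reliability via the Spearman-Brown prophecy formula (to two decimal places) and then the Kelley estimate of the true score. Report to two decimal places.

172.65

Spearman-Brown: ρ = 2r/(1 + r) = 2(0.775)/(1 + 0.775) = 1.5500/1.775 = 0.8732 → 0.87
T̂ = ρX + (1 − ρ)μ
  = 0.87 × 176.6 + 0.13 × 146.25
  = 153.642 + 19.0125
  = 172.654
  ≈ 172.65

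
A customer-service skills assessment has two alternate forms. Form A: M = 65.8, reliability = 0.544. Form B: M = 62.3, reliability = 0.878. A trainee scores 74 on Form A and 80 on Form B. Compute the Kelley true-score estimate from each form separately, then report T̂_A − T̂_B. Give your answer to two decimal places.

-7.58

T̂_A = 0.544(74) + 0.456(65.8) = 70.2608
T̂_B = 0.878(80) + 0.122(62.3) = 77.8406
T̂_A − T̂_B = -7.5798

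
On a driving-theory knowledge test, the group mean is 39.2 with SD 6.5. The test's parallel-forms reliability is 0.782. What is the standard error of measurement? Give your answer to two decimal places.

3.03

SEM = SD · √(1 − ρ) = 6.5 × √0.218 = 6.5 × 0.4669 = 3.035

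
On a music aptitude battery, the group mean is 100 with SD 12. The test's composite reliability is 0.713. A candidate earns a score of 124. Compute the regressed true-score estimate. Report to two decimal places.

Kelley's formula gives T̂ = 0.713·124 + 0.287·100 = 88.412 + 28.700 = 117.112.

117.11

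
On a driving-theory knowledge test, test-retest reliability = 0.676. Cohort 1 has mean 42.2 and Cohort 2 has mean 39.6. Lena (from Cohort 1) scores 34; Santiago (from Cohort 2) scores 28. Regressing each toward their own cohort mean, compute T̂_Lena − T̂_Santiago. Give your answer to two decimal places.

4.90

T̂_Lena = 0.676(34) + 0.324(42.2) = 36.6568
T̂_Santiago = 0.676(28) + 0.324(39.6) = 31.7584
Difference = 36.6568 − 31.7584 = 4.8984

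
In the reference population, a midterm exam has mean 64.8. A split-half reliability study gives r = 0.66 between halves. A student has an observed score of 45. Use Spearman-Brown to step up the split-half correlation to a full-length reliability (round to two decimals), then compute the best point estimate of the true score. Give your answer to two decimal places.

48.96

Spearman-Brown: ρ = 2r/(1 + r) = 2(0.66)/(1 + 0.66) = 1.320/1.66 = 0.7952 → 0.80
T̂ = 0.80(45) + 0.20(64.8) = 36.00 + 12.960 = 48.960 → 48.96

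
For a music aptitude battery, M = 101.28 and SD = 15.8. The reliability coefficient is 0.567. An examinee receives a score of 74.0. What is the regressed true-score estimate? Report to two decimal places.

Regress the observed score toward the mean by the unreliability: T̂ = 0.567·74.0 + 0.433·101.28 = 41.9580 + 43.85424 = 85.812.

85.81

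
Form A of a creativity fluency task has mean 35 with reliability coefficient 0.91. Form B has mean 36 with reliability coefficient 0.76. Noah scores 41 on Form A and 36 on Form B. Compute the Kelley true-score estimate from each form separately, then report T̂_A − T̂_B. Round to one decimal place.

4.5

T̂_A = 0.91(41) + 0.09(35) = 40.460
T̂_B = 0.76(36) + 0.24(36) = 36.000
T̂_A − T̂_B = 4.460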